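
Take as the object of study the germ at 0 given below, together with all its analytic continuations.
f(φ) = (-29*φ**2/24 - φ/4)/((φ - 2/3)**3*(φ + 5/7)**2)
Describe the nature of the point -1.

The point is a regular point.

Denominator factors: φ - 2/3 = -5/3 at φ = -1; φ + 5/7 = -2/7 at φ = -1 — none vanishes.
So the germ continues analytically to -1.


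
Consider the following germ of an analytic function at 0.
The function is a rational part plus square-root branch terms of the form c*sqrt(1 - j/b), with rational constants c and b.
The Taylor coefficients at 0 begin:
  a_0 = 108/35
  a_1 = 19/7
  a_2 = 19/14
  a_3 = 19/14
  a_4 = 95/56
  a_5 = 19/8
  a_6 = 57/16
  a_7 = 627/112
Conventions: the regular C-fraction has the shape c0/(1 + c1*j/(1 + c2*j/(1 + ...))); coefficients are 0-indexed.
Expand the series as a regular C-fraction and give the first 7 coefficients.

Taylor coefficients (read off): a_0 = 108/35, a_1 = 19/7, a_2 = 19/14, a_3 = 19/14, a_4 = 95/56, a_5 = 19/8, a_6 = 57/16.
c0 = a_0 = 108/35. Peel one level at a time: if S = 1 + c*j/S' with S'(0) = 1, then c is the j-coefficient of S and S' = c*j/(S - 1).
S_1 = c0/f = 1 + (-95/108)*j + (3895/11664)*j^2 + ...; c1 = -95/108.
S_2 = c1*j/(S_1 - 1) = 1 + (41/108)*j + (-1/4)*j^2 + ...; c2 = 41/108.
S_3 = c2*j/(S_2 - 1) = 1 + (27/41)*j + (1836/1681)*j^2 + ...; c3 = 27/41.
S_4 = c3*j/(S_3 - 1) = 1 + (-68/41)*j + (-1/4)*j^2 + ...; c4 = -68/41.
S_5 = c4*j/(S_4 - 1) = 1 + (-41/272)*j + (-9471/73984)*j^2 + ...; c5 = -41/272.
S_6 = c5*j/(S_5 - 1) = 1 + (-231/272)*j + ...; c6 = -231/272.

The regular C-fraction coefficients are [108/35, -95/108, 41/108, 27/41, -68/41, -41/272, -231/272].


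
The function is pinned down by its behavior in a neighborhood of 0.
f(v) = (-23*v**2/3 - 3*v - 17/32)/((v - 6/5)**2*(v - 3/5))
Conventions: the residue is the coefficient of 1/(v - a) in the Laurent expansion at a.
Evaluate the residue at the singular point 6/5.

The residue is 1865/288.

At the order-2 pole 6/5 set g(v) = (v - (6/5))^2*f(v) = (-23*v**2/3 - 3*v - 17/32)/(v - 3/5).
Order-2 pole: residue = g'(a); g'(6/5) = 1865/288, so the residue is 1865/288.


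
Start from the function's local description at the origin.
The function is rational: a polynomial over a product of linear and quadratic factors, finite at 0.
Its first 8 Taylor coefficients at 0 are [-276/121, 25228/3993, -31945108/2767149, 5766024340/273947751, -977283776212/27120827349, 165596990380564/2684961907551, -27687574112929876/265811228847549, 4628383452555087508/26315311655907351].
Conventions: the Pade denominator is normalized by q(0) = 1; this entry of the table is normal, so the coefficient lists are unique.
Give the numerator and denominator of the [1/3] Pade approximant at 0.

The Pade approximant has numerator coefficients [-276/121, 37200847198/12035146431]; denominator coefficients [1, 102160534453/72210878586, -27499163093/24070292862, -30811140630/28082008339].

Taylor coefficients needed (read off): a_0 = -276/121, a_1 = 25228/3993, a_2 = -31945108/2767149, a_3 = 5766024340/273947751, a_4 = -977283776212/27120827349.
Write the denominator as Q(σ) = 1 + q1*σ + q2*σ^2 + q3*σ^3. Requiring Q*f - P = O(σ^5) with deg P <= 1 kills the coefficients of σ^2..σ^4 in Q*f:
  σ^2: a_2 + q1*a_1 + q2*a_0 = 0, i.e. -31945108/2767149 + (25228/3993)*q1 + (-276/121)*q2 = 0.
  σ^3: a_3 + q1*a_2 + q2*a_1 + q3*a_0 = 0, i.e. 5766024340/273947751 + (-31945108/2767149)*q1 + (25228/3993)*q2 + (-276/121)*q3 = 0.
  σ^4: a_4 + q1*a_3 + q2*a_2 + q3*a_1 = 0, i.e. -977283776212/27120827349 + (5766024340/273947751)*q1 + (-31945108/2767149)*q2 + (25228/3993)*q3 = 0.
Solving this linear system: q1 = 102160534453/72210878586, q2 = -27499163093/24070292862, q3 = -30811140630/28082008339.
The numerator is Q*f truncated at degree 1: P0 = a_0 = -276/121; P1 = a_1 + q1*a_0 = 37200847198/12035146431.


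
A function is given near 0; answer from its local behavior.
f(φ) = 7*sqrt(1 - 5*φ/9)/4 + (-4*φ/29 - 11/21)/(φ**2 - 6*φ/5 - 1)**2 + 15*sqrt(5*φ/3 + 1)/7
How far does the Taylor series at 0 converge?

The radius of convergence is -3/5 + (1/5)*sqrt(34).

Denominator factor (φ**2 - 6*φ/5 - 1)^2: discriminant 136/25, real irrational roots 3/5 + (1/5)*sqrt(34) and 3/5 - (1/5)*sqrt(34); poles of order 2, moduli 3/5 + (1/5)*sqrt(34) and -3/5 + (1/5)*sqrt(34).
Branch term (15/7)*sqrt(1 - φ/(-3/5)): its argument vanishes at φ = -3/5, a square-root branch point, modulus 3/5.
Branch term (7/4)*sqrt(1 - φ/(9/5)): its argument vanishes at φ = 9/5, a square-root branch point, modulus 9/5.
The radius of convergence is the smallest modulus among the singular points: -3/5 + (1/5)*sqrt(34).


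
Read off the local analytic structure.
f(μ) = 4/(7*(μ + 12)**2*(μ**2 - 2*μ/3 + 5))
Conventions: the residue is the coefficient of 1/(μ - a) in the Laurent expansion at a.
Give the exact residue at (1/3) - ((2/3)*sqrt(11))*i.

The residue is (-148/517629) + ((1325/5693919)*sqrt(11))*i.

The factor μ**2 - 2*μ/3 + 5 splits as (μ - a)(μ - a') with a = (1/3) - ((2/3)*sqrt(11))*i, a' = (1/3) + ((2/3)*sqrt(11))*i. At the order-1 pole a set g(μ) = (μ - a)*f(μ) = [4/(7*(μ + 12)**2)] / (μ - a').
Simple pole: residue = g(a) at a = (1/3) - ((2/3)*sqrt(11))*i, which is (-148/517629) + ((1325/5693919)*sqrt(11))*i.


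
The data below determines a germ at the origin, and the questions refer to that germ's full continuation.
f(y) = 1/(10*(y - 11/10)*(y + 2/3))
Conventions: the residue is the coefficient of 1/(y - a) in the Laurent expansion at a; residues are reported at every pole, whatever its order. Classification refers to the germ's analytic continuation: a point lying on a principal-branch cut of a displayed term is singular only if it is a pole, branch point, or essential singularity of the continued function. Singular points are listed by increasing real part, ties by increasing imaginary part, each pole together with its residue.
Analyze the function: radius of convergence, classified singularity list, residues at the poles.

Radius of convergence at 0: 2/3.
At -2/3: a pole of order 1; residue -3/53.
At 11/10: a pole of order 1; residue 3/53.

Denominator factor (y - 11/10): pole of order 1 at 11/10, modulus 11/10.
Denominator factor (y + 2/3): pole of order 1 at -2/3, modulus 2/3.
The radius of convergence is the smallest modulus among the singular points: 2/3.
At the order-1 pole -2/3 set g(y) = (y - (-2/3))*f(y) = 1/(10*(y - 11/10)).
Simple pole: residue = g(a) at a = -2/3, which is -3/53.
At the order-1 pole 11/10 set g(y) = (y - (11/10))*f(y) = 1/(10*(y + 2/3)).
Simple pole: residue = g(a) at a = 11/10, which is 3/53.
List the singular points by increasing real part (a conjugate pair: the negative imaginary part first).


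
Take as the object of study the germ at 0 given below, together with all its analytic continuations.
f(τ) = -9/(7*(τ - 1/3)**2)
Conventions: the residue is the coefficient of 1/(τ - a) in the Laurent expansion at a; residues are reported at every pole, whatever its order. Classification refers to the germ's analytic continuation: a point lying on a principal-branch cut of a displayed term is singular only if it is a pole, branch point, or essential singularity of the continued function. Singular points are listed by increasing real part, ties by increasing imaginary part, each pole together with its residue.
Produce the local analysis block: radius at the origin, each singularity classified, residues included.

Radius of convergence at 0: 1/3.
At 1/3: a pole of order 2; residue 0.

Denominator factor (τ - 1/3)^2: pole of order 2 at 1/3, modulus 1/3.
The radius of convergence is the smallest modulus among the singular points: 1/3.
At the order-2 pole 1/3 set g(τ) = (τ - (1/3))^2*f(τ) = -9/7.
Order-2 pole: residue = g'(a); g'(1/3) = 0, so the residue is 0.


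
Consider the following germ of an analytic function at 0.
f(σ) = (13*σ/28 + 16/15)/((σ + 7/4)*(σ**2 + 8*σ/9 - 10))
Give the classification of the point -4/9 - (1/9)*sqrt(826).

The point is a pole of order 1.

The denominator factor σ**2 + 8*σ/9 - 10 vanishes at -4/9 - (1/9)*sqrt(826) and appears to the power 1; the numerator there equals 271/315 - (13/252)*sqrt(826), nonzero, and no other factor vanishes.
Hence a pole whose order is the multiplicity, 1.


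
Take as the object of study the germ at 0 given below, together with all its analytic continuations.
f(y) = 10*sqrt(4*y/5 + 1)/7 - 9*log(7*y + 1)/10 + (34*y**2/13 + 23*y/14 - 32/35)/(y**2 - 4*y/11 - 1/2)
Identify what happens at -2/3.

The point is a regular point.

Denominator factors: y**2 - 4*y/11 - 1/2 = 37/198 at y = -2/3 — none vanishes.
Branch term log(1 - y/(-1/7)): argument at -2/3 is -11/3, nonzero, so -2/3 is not its branch point (a point on a principal cut is still regular for the continued germ).
Branch term sqrt(1 - y/(-5/4)): argument at -2/3 is 7/15, nonzero, so -2/3 is not its branch point (a point on a principal cut is still regular for the continued germ).
So the germ continues analytically to -2/3.


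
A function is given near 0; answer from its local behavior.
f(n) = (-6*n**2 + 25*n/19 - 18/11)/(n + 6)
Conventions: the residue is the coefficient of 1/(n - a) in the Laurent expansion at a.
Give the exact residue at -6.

The residue is -47136/209.

At the order-1 pole -6 set g(n) = (n - (-6))*f(n) = -6*n**2 + 25*n/19 - 18/11.
Simple pole: residue = g(a) at a = -6, which is -47136/209.


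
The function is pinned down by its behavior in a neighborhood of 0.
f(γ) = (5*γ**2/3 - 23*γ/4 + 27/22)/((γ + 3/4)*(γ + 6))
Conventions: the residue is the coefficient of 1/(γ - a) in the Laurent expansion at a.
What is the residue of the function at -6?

The residue is -1404/77.

At the order-1 pole -6 set g(γ) = (γ - (-6))*f(γ) = (5*γ**2/3 - 23*γ/4 + 27/22)/(γ + 3/4).
Simple pole: residue = g(a) at a = -6, which is -1404/77.


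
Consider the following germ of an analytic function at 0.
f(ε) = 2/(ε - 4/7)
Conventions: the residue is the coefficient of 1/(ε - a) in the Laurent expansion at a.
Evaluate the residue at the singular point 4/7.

At the order-1 pole 4/7 set g(ε) = (ε - (4/7))*f(ε) = 2.
Simple pole: residue = g(a) at a = 4/7, which is 2.

The residue is 2.


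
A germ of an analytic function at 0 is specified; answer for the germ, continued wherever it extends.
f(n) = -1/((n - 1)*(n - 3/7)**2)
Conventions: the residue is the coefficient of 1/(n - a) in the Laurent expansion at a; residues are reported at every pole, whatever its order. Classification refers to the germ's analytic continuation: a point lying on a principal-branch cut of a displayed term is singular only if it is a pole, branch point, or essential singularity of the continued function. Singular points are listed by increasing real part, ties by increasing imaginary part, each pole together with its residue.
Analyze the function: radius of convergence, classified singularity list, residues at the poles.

Denominator factor (n - 1): pole of order 1 at 1, modulus 1.
Denominator factor (n - 3/7)^2: pole of order 2 at 3/7, modulus 3/7.
The radius of convergence is the smallest modulus among the singular points: 3/7.
At the order-2 pole 3/7 set g(n) = (n - (3/7))^2*f(n) = -1/(n - 1).
Order-2 pole: residue = g'(a); g'(3/7) = 49/16, so the residue is 49/16.
At the order-1 pole 1 set g(n) = (n - (1))*f(n) = -1/(n - 3/7)**2.
Simple pole: residue = g(a) at a = 1, which is -49/16.
List the singular points by increasing real part (a conjugate pair: the negative imaginary part first).

Radius of convergence at 0: 3/7.
At 3/7: a pole of order 2; residue 49/16.
At 1: a pole of order 1; residue -49/16.


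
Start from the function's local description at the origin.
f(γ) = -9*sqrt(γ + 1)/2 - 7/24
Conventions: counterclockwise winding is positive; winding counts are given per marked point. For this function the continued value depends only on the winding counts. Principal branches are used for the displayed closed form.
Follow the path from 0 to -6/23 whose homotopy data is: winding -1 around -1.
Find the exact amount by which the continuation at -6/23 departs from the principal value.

The rational part is single-valued and drops out of the difference; each branch term changes only by its own monodromy.
(-9/2)*sqrt(1 - γ/(-1)): winding -1 is odd, the square root flips sign, contributing -2*(-9/2)*sqrt(1 - (-6/23)/(-1)) = -2*(-9/2)*sqrt(17/23) = (9/23)*sqrt(391).
Summing the contributions at γ = -6/23 gives (9/23)*sqrt(391).

Continued minus principal equals (9/23)*sqrt(391).


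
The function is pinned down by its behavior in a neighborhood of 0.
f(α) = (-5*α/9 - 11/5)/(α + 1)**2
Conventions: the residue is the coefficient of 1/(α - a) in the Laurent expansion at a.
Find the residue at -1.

At the order-2 pole -1 set g(α) = (α - (-1))^2*f(α) = -5*α/9 - 11/5.
Order-2 pole: residue = g'(a); g'(-1) = -5/9, so the residue is -5/9.

The residue is -5/9.


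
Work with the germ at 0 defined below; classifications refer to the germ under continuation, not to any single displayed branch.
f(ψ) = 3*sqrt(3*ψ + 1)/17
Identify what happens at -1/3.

The point is an algebraic (square-root) branch point.

The term (3/17)*sqrt(1 - ψ/(-1/3)) has argument 1 - -1/3/(-1/3) = 0 at -1/3: a square-root (algebraic, two-sheeted) branch point; the remaining terms are analytic or single-valued there.


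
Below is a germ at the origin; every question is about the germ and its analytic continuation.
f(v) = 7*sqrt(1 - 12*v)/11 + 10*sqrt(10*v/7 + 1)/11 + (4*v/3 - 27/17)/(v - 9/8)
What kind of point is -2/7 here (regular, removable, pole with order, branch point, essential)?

Denominator factors: v - 9/8 = -79/56 at v = -2/7 — none vanishes.
Branch term sqrt(1 - v/(-7/10)): argument at -2/7 is 29/49, nonzero, so -2/7 is not its branch point (a point on a principal cut is still regular for the continued germ).
Branch term sqrt(1 - v/(1/12)): argument at -2/7 is 31/7, nonzero, so -2/7 is not its branch point (a point on a principal cut is still regular for the continued germ).
So the germ continues analytically to -2/7.

The point is a regular point.


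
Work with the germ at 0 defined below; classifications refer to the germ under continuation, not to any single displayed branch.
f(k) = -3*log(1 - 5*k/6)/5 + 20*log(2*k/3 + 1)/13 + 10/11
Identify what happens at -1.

The point is a regular point.

There is no denominator, hence no pole anywhere.
Branch term log(1 - k/(6/5)): argument at -1 is 11/6, nonzero, so -1 is not its branch point (a point on a principal cut is still regular for the continued germ).
Branch term log(1 - k/(-3/2)): argument at -1 is 1/3, nonzero, so -1 is not its branch point (a point on a principal cut is still regular for the continued germ).
So the germ continues analytically to -1.


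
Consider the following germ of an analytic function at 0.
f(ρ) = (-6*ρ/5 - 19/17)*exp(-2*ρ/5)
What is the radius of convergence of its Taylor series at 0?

The radius of convergence is infinite.

The factor exp(-2*ρ/5) is entire and contributes no finite singular point.
The polynomial part has no poles.
No finite singular points: the Taylor series at 0 converges everywhere.


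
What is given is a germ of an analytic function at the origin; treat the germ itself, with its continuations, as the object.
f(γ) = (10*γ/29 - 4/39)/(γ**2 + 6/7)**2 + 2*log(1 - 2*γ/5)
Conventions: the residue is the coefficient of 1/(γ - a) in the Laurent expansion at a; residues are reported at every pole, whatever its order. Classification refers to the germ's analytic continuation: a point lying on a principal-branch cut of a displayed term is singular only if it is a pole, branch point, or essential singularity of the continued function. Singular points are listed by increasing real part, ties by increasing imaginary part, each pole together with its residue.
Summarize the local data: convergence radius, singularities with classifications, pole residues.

Radius of convergence at 0: (1/7)*sqrt(42).
At -((1/7)*sqrt(42))*i: a pole of order 2; residue -((7/1404)*sqrt(42))*i.
At ((1/7)*sqrt(42))*i: a pole of order 2; residue ((7/1404)*sqrt(42))*i.
At 5/2: a logarithmic branch point.

Denominator factor (γ**2 + 6/7)^2: discriminant -24/7, complex-conjugate roots ((1/7)*sqrt(42))*i and -((1/7)*sqrt(42))*i; poles of order 2, moduli (1/7)*sqrt(42) and (1/7)*sqrt(42).
Branch term (2)*log(1 - γ/(5/2)): its argument vanishes at γ = 5/2, a logarithmic branch point, modulus 5/2.
The radius of convergence is the smallest modulus among the singular points: (1/7)*sqrt(42).
The branch term is analytic at -((1/7)*sqrt(42))*i and contributes nothing to the residue; only the rational part matters.
The factor γ**2 + 6/7 splits as (γ - a)(γ - a') with a = -((1/7)*sqrt(42))*i, a' = ((1/7)*sqrt(42))*i. At the order-2 pole a set g(γ) = (γ - a)^2*(rational part) = [10*γ/29 - 4/39] / (γ - a')^2.
Order-2 pole: residue = g'(a); g'(-((1/7)*sqrt(42))*i) = -((7/1404)*sqrt(42))*i, so the residue is -((7/1404)*sqrt(42))*i.
The branch term is analytic at ((1/7)*sqrt(42))*i and contributes nothing to the residue; only the rational part matters.
The factor γ**2 + 6/7 splits as (γ - a)(γ - a') with a = ((1/7)*sqrt(42))*i, a' = -((1/7)*sqrt(42))*i. At the order-2 pole a set g(γ) = (γ - a)^2*(rational part) = [10*γ/29 - 4/39] / (γ - a')^2.
Order-2 pole: residue = g'(a); g'(((1/7)*sqrt(42))*i) = ((7/1404)*sqrt(42))*i, so the residue is ((7/1404)*sqrt(42))*i.
List the singular points by increasing real part (a conjugate pair: the negative imaginary part first).


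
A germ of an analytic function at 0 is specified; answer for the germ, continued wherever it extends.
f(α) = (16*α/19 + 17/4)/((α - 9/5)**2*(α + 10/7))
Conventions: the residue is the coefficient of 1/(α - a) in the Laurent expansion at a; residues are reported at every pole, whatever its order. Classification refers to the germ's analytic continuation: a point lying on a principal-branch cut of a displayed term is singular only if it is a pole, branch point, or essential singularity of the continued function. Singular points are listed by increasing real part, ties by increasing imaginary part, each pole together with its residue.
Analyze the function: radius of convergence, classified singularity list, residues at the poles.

Denominator factor (α - 9/5)^2: pole of order 2 at 9/5, modulus 9/5.
Denominator factor (α + 10/7): pole of order 1 at -10/7, modulus 10/7.
The radius of convergence is the smallest modulus among the singular points: 10/7.
At the order-1 pole -10/7 set g(α) = (α - (-10/7))*f(α) = (16*α/19 + 17/4)/(α - 9/5)**2.
Simple pole: residue = g(a) at a = -10/7, which is 283675/970444.
At the order-2 pole 9/5 set g(α) = (α - (9/5))^2*f(α) = (16*α/19 + 17/4)/(α + 10/7).
Order-2 pole: residue = g'(a); g'(9/5) = -283675/970444, so the residue is -283675/970444.
List the singular points by increasing real part (a conjugate pair: the negative imaginary part first).

Radius of convergence at 0: 10/7.
At -10/7: a pole of order 1; residue 283675/970444.
At 9/5: a pole of order 2; residue -283675/970444.


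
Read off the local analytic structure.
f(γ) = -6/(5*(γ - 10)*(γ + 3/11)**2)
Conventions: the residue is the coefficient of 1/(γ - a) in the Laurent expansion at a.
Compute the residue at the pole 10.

The residue is -726/63845.

At the order-1 pole 10 set g(γ) = (γ - (10))*f(γ) = -6/(5*(γ + 3/11)**2).
Simple pole: residue = g(a) at a = 10, which is -726/63845.


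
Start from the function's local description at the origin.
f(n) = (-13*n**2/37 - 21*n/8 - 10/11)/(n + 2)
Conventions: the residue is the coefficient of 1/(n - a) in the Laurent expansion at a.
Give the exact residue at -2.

At the order-1 pole -2 set g(n) = (n - (-2))*f(n) = -13*n**2/37 - 21*n/8 - 10/11.
Simple pole: residue = g(a) at a = -2, which is 4779/1628.

The residue is 4779/1628.


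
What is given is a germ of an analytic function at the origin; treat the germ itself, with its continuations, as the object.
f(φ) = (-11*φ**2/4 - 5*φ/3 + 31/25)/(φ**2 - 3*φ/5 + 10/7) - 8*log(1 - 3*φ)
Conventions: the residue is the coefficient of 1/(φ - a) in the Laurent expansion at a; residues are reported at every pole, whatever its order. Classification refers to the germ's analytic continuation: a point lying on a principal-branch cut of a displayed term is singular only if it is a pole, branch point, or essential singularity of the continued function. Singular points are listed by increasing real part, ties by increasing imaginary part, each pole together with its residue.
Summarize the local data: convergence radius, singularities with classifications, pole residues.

Denominator factor (φ**2 - 3*φ/5 + 10/7): discriminant -937/175, complex-conjugate roots (3/10) + ((1/70)*sqrt(6559))*i and (3/10) - ((1/70)*sqrt(6559))*i; poles of order 1, moduli (1/7)*sqrt(70) and (1/7)*sqrt(70).
Branch term (-8)*log(1 - φ/(1/3)): its argument vanishes at φ = 1/3, a logarithmic branch point, modulus 1/3.
The radius of convergence is the smallest modulus among the singular points: 1/3.
The branch term is analytic at (3/10) - ((1/70)*sqrt(6559))*i and contributes nothing to the residue; only the rational part matters.
The factor φ**2 - 3*φ/5 + 10/7 splits as (φ - a)(φ - a') with a = (3/10) - ((1/70)*sqrt(6559))*i, a' = (3/10) + ((1/70)*sqrt(6559))*i. At the order-1 pole a set g(φ) = (φ - a)*(rational part) = [-11*φ**2/4 - 5*φ/3 + 31/25] / (φ - a').
Simple pole: residue = g(a) at a = (3/10) - ((1/70)*sqrt(6559))*i, which is (-199/120) + ((5843/262360)*sqrt(6559))*i.
The branch term is analytic at (3/10) + ((1/70)*sqrt(6559))*i and contributes nothing to the residue; only the rational part matters.
The factor φ**2 - 3*φ/5 + 10/7 splits as (φ - a)(φ - a') with a = (3/10) + ((1/70)*sqrt(6559))*i, a' = (3/10) - ((1/70)*sqrt(6559))*i. At the order-1 pole a set g(φ) = (φ - a)*(rational part) = [-11*φ**2/4 - 5*φ/3 + 31/25] / (φ - a').
Simple pole: residue = g(a) at a = (3/10) + ((1/70)*sqrt(6559))*i, which is (-199/120) - ((5843/262360)*sqrt(6559))*i.
List the singular points by increasing real part (a conjugate pair: the negative imaginary part first).

Radius of convergence at 0: 1/3.
At (3/10) - ((1/70)*sqrt(6559))*i: a pole of order 1; residue (-199/120) + ((5843/262360)*sqrt(6559))*i.
At (3/10) + ((1/70)*sqrt(6559))*i: a pole of order 1; residue (-199/120) - ((5843/262360)*sqrt(6559))*i.
At 1/3: a logarithmic branch point.


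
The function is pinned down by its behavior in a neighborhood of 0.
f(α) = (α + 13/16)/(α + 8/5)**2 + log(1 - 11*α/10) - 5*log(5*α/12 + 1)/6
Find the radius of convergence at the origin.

Denominator factor (α + 8/5)^2: pole of order 2 at -8/5, modulus 8/5.
Branch term (1)*log(1 - α/(10/11)): its argument vanishes at α = 10/11, a logarithmic branch point, modulus 10/11.
Branch term (-5/6)*log(1 - α/(-12/5)): its argument vanishes at α = -12/5, a logarithmic branch point, modulus 12/5.
The radius of convergence is the smallest modulus among the singular points: 10/11.

The radius of convergence is 10/11.


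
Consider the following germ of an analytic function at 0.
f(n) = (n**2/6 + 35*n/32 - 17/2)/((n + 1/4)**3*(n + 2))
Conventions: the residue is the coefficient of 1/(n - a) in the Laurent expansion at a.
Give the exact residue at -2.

At the order-1 pole -2 set g(n) = (n - (-2))*f(n) = (n**2/6 + 35*n/32 - 17/2)/(n + 1/4)**3.
Simple pole: residue = g(a) at a = -2, which is 1924/1029.

The residue is 1924/1029.


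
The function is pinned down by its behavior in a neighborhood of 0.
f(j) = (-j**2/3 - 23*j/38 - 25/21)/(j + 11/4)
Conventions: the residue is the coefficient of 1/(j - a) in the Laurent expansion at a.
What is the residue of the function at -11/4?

The residue is -13067/6384.

At the order-1 pole -11/4 set g(j) = (j - (-11/4))*f(j) = -j**2/3 - 23*j/38 - 25/21.
Simple pole: residue = g(a) at a = -11/4, which is -13067/6384.


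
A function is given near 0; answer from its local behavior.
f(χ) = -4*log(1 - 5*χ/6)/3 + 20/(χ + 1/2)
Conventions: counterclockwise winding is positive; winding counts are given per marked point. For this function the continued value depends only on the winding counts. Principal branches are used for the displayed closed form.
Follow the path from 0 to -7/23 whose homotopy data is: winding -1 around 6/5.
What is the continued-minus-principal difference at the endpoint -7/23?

Continued minus principal equals (8/3)*pi*i.

The rational part is single-valued and drops out of the difference; each branch term changes only by its own monodromy.
(-4/3)*log(1 - χ/(6/5)): each positive loop around 6/5 adds 2*pi*i to the log, so winding -1 contributes (-4/3)*(-1)*2*pi*i = (8/3)*pi*i.
Summing the contributions at χ = -7/23 gives (8/3)*pi*i.


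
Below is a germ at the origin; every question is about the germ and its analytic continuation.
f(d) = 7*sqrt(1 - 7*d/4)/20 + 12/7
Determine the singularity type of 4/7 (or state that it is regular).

The term (7/20)*sqrt(1 - d/(4/7)) has argument 1 - 4/7/(4/7) = 0 at 4/7: a square-root (algebraic, two-sheeted) branch point; the remaining terms are analytic or single-valued there.

The point is an algebraic (square-root) branch point.


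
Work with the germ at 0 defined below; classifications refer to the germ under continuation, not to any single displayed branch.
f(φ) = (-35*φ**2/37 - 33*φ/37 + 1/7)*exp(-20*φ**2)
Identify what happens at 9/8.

The point is a regular point.

There is no denominator, hence no pole anywhere.
The factor exp(-20*φ**2) is entire.
So the germ continues analytically to 9/8.


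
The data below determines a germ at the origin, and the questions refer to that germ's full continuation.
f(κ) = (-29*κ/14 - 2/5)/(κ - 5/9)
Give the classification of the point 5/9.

The point is a pole of order 1.

The denominator factor κ - 5/9 vanishes at 5/9 and appears to the power 1; the numerator there equals -977/630, nonzero, and no other factor vanishes.
Hence a pole whose order is the multiplicity, 1.


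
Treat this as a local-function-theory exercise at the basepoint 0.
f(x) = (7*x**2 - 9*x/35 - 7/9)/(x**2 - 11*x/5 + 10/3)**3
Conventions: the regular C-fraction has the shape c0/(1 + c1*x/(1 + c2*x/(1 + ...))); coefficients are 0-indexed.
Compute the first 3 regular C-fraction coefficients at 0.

The regular C-fraction coefficients are [-21/1000, -5661/2450, 7983803/1541050].

Taylor coefficients (expand at 0): a_0 = -21/1000, a_1 = -16983/350000, a_2 = 1218591/8750000.
c0 = a_0 = -21/1000. Peel one level at a time: if S = 1 + c*x/S' with S'(0) = 1, then c is the x-coefficient of S and S' = c*x/(S - 1).
S_1 = c0/f = 1 + (-5661/2450)*x + (71854227/6002500)*x^2 + ...; c1 = -5661/2450.
S_2 = c1*x/(S_1 - 1) = 1 + (7983803/1541050)*x + ...; c2 = 7983803/1541050.


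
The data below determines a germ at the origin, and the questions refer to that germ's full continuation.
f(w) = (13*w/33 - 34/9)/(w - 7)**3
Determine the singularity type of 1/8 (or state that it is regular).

Denominator factors: w - 7 = -55/8 at w = 1/8 — none vanishes.
So the germ continues analytically to 1/8.

The point is a regular point.


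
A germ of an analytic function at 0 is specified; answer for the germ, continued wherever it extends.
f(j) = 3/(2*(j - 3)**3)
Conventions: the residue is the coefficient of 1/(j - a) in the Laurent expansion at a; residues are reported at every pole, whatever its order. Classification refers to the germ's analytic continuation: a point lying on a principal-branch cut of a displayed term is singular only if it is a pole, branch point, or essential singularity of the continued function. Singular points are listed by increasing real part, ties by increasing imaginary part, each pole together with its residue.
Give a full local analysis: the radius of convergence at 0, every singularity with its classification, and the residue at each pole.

Denominator factor (j - 3)^3: pole of order 3 at 3, modulus 3.
The radius of convergence is the smallest modulus among the singular points: 3.
At the order-3 pole 3 set g(j) = (j - (3))^3*f(j) = 3/2.
Order-3 pole: residue = g''(a)/2; g''(3) = 0, so the residue is 0.

Radius of convergence at 0: 3.
At 3: a pole of order 3; residue 0.


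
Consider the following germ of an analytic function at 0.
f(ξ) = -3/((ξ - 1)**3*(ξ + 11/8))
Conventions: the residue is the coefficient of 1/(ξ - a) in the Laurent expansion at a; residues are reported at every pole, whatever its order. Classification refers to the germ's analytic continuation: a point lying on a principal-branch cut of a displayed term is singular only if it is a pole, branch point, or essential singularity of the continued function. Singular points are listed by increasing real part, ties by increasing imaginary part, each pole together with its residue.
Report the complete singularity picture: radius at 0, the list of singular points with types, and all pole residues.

Radius of convergence at 0: 1.
At -11/8: a pole of order 1; residue 1536/6859.
At 1: a pole of order 3; residue -1536/6859.

Denominator factor (ξ + 11/8): pole of order 1 at -11/8, modulus 11/8.
Denominator factor (ξ - 1)^3: pole of order 3 at 1, modulus 1.
The radius of convergence is the smallest modulus among the singular points: 1.
At the order-1 pole -11/8 set g(ξ) = (ξ - (-11/8))*f(ξ) = -3/(ξ - 1)**3.
Simple pole: residue = g(a) at a = -11/8, which is 1536/6859.
At the order-3 pole 1 set g(ξ) = (ξ - (1))^3*f(ξ) = -3/(ξ + 11/8).
Order-3 pole: residue = g''(a)/2; g''(1) = -3072/6859, so the residue is -1536/6859.
List the singular points by increasing real part (a conjugate pair: the negative imaginary part first).


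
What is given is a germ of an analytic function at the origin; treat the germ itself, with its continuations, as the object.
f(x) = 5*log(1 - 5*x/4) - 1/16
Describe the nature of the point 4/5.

The term (5)*log(1 - x/(4/5)) has argument 1 - 4/5/(4/5) = 0 at 4/5: a logarithmic (infinitely-sheeted) branch point; the remaining terms are analytic or single-valued there.

The point is a logarithmic branch point.


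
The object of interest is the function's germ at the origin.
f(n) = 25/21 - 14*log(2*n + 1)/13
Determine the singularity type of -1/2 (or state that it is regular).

The term (-14/13)*log(1 - n/(-1/2)) has argument 1 - -1/2/(-1/2) = 0 at -1/2: a logarithmic (infinitely-sheeted) branch point; the remaining terms are analytic or single-valued there.

The point is a logarithmic branch point.


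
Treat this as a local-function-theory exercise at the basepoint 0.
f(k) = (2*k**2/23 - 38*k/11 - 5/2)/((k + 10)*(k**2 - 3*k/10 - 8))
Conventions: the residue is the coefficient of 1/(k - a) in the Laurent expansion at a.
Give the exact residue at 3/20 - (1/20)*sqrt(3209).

The factor k**2 - 3*k/10 - 8 splits as (k - a)(k - a') with a = 3/20 - (1/20)*sqrt(3209), a' = 3/20 + (1/20)*sqrt(3209). At the order-1 pole a set g(k) = (k - a)*f(k) = [(2*k**2/23 - 38*k/11 - 5/2)/(k + 10)] / (k - a').
Simple pole: residue = g(a) at a = 3/20 - (1/20)*sqrt(3209), which is -173/1012 - (423/3247508)*sqrt(3209).

The residue is -173/1012 - (423/3247508)*sqrt(3209).


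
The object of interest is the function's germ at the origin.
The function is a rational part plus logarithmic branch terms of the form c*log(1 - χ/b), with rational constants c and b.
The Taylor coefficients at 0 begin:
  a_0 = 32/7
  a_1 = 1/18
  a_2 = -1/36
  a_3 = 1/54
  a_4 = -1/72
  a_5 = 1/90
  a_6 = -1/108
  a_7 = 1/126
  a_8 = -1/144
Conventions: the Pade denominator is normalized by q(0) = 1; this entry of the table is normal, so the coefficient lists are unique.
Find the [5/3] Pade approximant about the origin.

Taylor coefficients needed (read off): a_0 = 32/7, a_1 = 1/18, a_2 = -1/36, a_3 = 1/54, a_4 = -1/72, a_5 = 1/90, a_6 = -1/108, a_7 = 1/126, a_8 = -1/144.
Write the denominator as Q(χ) = 1 + q1*χ + q2*χ^2 + q3*χ^3. Requiring Q*f - P = O(χ^9) with deg P <= 5 kills the coefficients of χ^6..χ^8 in Q*f:
  χ^6: a_6 + q1*a_5 + q2*a_4 + q3*a_3 = 0, i.e. -1/108 + (1/90)*q1 + (-1/72)*q2 + (1/54)*q3 = 0.
  χ^7: a_7 + q1*a_6 + q2*a_5 + q3*a_4 = 0, i.e. 1/126 + (-1/108)*q1 + (1/90)*q2 + (-1/72)*q3 = 0.
  χ^8: a_8 + q1*a_7 + q2*a_6 + q3*a_5 = 0, i.e. -1/144 + (1/126)*q1 + (-1/108)*q2 + (1/90)*q3 = 0.
Solving this linear system: q1 = 15/8, q2 = 15/14, q3 = 5/28.
The numerator is Q*f truncated at degree 5: P0 = a_0 = 32/7; P1 = a_1 + q1*a_0 = 1087/126; P2 = a_2 + q1*a_1 + q2*a_0 = 35099/7056; P3 = a_3 + q1*a_2 + q2*a_1 + q3*a_0 = 35659/42336; P4 = a_4 + q1*a_3 + q2*a_2 + q3*a_1 = 1/1008; P5 = a_5 + q1*a_4 + q2*a_3 + q3*a_2 = -1/20160.

The Pade approximant has numerator coefficients [32/7, 1087/126, 35099/7056, 35659/42336, 1/1008, -1/20160]; denominator coefficients [1, 15/8, 15/14, 5/28].


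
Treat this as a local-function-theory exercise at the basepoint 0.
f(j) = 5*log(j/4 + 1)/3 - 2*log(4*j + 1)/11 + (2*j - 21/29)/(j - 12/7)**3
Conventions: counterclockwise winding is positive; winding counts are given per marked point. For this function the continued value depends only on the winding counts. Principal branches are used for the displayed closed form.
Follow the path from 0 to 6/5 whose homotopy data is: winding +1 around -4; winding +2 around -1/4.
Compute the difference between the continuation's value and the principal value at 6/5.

Continued minus principal equals (86/33)*pi*i.

The rational part is single-valued and drops out of the difference; each branch term changes only by its own monodromy.
(5/3)*log(1 - j/(-4)): each positive loop around -4 adds 2*pi*i to the log, so winding +1 contributes (5/3)*(1)*2*pi*i = (10/3)*pi*i.
(-2/11)*log(1 - j/(-1/4)): each positive loop around -1/4 adds 2*pi*i to the log, so winding +2 contributes (-2/11)*(2)*2*pi*i = -(8/11)*pi*i.
Summing the contributions at j = 6/5 gives (86/33)*pi*i.


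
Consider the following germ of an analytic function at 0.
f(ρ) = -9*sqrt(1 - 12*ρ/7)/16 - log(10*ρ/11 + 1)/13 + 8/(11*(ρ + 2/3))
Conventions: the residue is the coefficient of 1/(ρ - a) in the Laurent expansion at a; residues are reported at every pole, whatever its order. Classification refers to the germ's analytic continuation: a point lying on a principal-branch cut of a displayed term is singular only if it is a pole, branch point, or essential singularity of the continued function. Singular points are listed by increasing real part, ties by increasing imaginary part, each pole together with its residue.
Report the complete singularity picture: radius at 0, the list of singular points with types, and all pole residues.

Radius of convergence at 0: 7/12.
At -11/10: a logarithmic branch point.
At -2/3: a pole of order 1; residue 8/11.
At 7/12: an algebraic (square-root) branch point.

Denominator factor (ρ + 2/3): pole of order 1 at -2/3, modulus 2/3.
Branch term (-1/13)*log(1 - ρ/(-11/10)): its argument vanishes at ρ = -11/10, a logarithmic branch point, modulus 11/10.
Branch term (-9/16)*sqrt(1 - ρ/(7/12)): its argument vanishes at ρ = 7/12, a square-root branch point, modulus 7/12.
The radius of convergence is the smallest modulus among the singular points: 7/12.
The branch terms are analytic at -2/3 and contribute nothing to the residue; only the rational part matters.
At the order-1 pole -2/3 set g(ρ) = (ρ - (-2/3))*(rational part) = 8/11.
Simple pole: residue = g(a) at a = -2/3, which is 8/11.
List the singular points by increasing real part (a conjugate pair: the negative imaginary part first).


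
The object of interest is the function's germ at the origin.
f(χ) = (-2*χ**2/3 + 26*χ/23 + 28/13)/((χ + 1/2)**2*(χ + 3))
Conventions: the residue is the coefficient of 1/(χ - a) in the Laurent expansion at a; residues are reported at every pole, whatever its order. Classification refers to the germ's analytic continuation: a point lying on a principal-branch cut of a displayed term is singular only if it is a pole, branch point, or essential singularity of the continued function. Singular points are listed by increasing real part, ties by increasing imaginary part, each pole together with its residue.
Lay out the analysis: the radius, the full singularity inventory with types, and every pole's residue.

Denominator factor (χ + 3): pole of order 1 at -3, modulus 3.
Denominator factor (χ + 1/2)^2: pole of order 2 at -1/2, modulus 1/2.
The radius of convergence is the smallest modulus among the singular points: 1/2.
At the order-1 pole -3 set g(χ) = (χ - (-3))*f(χ) = (-2*χ**2/3 + 26*χ/23 + 28/13)/(χ + 1/2)**2.
Simple pole: residue = g(a) at a = -3, which is -8656/7475.
At the order-2 pole -1/2 set g(χ) = (χ - (-1/2))^2*f(χ) = (-2*χ**2/3 + 26*χ/23 + 28/13)/(χ + 3).
Order-2 pole: residue = g'(a); g'(-1/2) = 11018/22425, so the residue is 11018/22425.
List the singular points by increasing real part (a conjugate pair: the negative imaginary part first).

Radius of convergence at 0: 1/2.
At -3: a pole of order 1; residue -8656/7475.
At -1/2: a pole of order 2; residue 11018/22425.


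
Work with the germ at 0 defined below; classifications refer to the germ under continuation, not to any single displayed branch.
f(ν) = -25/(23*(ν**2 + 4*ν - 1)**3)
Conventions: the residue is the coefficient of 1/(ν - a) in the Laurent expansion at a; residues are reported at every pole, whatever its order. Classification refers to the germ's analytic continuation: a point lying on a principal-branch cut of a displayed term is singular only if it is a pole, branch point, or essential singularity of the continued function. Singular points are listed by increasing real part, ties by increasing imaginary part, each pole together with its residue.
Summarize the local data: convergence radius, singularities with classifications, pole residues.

Radius of convergence at 0: -2 + sqrt(5).
At -2 - sqrt(5): a pole of order 3; residue (3/1840)*sqrt(5).
At -2 + sqrt(5): a pole of order 3; residue -(3/1840)*sqrt(5).

Denominator factor (ν**2 + 4*ν - 1)^3: discriminant 20, real irrational roots -2 + sqrt(5) and -2 - sqrt(5); poles of order 3, moduli -2 + sqrt(5) and 2 + sqrt(5).
The radius of convergence is the smallest modulus among the singular points: -2 + sqrt(5).
The factor ν**2 + 4*ν - 1 splits as (ν - a)(ν - a') with a = -2 - sqrt(5), a' = -2 + sqrt(5). At the order-3 pole a set g(ν) = (ν - a)^3*f(ν) = [-25/23] / (ν - a')^3.
Order-3 pole: residue = g''(a)/2; g''(-2 - sqrt(5)) = (3/920)*sqrt(5), so the residue is (3/1840)*sqrt(5).
The factor ν**2 + 4*ν - 1 splits as (ν - a)(ν - a') with a = -2 + sqrt(5), a' = -2 - sqrt(5). At the order-3 pole a set g(ν) = (ν - a)^3*f(ν) = [-25/23] / (ν - a')^3.
Order-3 pole: residue = g''(a)/2; g''(-2 + sqrt(5)) = -(3/920)*sqrt(5), so the residue is -(3/1840)*sqrt(5).
List the singular points by increasing real part (a conjugate pair: the negative imaginary part first).


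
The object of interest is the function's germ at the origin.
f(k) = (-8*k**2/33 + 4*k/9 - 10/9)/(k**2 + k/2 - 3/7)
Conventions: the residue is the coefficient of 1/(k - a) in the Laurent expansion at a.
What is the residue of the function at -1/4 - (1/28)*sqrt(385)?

The factor k**2 + k/2 - 3/7 splits as (k - a)(k - a') with a = -1/4 - (1/28)*sqrt(385), a' = -1/4 + (1/28)*sqrt(385). At the order-1 pole a set g(k) = (k - a)*f(k) = [-8*k**2/33 + 4*k/9 - 10/9] / (k - a').
Simple pole: residue = g(a) at a = -1/4 - (1/28)*sqrt(385), which is 28/99 + (376/7623)*sqrt(385).

The residue is 28/99 + (376/7623)*sqrt(385).


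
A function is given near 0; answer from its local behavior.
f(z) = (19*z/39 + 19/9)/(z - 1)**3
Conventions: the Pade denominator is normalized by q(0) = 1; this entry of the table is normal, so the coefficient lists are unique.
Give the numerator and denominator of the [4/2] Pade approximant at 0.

Taylor coefficients needed (expand at 0): a_0 = -19/9, a_1 = -266/39, a_2 = -551/39, a_3 = -2812/117, a_4 = -475/13, a_5 = -2014/39, a_6 = -8113/117.
Write the denominator as Q(z) = 1 + q1*z + q2*z^2. Requiring Q*f - P = O(z^7) with deg P <= 4 kills the coefficients of z^5..z^6 in Q*f:
  z^5: a_5 + q1*a_4 + q2*a_3 = 0, i.e. -2014/39 + (-475/13)*q1 + (-2812/117)*q2 = 0.
  z^6: a_6 + q1*a_5 + q2*a_4 = 0, i.e. -8113/117 + (-2014/39)*q1 + (-475/13)*q2 = 0.
Solving this linear system: q1 = -8354/3561, q2 = 1683/1187.
The numerator is Q*f truncated at degree 4: P0 = a_0 = -19/9; P1 = a_1 + q1*a_0 = -778240/416637; P2 = a_2 + q1*a_1 + q2*a_0 = -155648/138879; P3 = a_3 + q1*a_2 + q2*a_1 = -77824/138879; P4 = a_4 + q1*a_3 + q2*a_2 = -77824/416637.

The Pade approximant has numerator coefficients [-19/9, -778240/416637, -155648/138879, -77824/138879, -77824/416637]; denominator coefficients [1, -8354/3561, 1683/1187].
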